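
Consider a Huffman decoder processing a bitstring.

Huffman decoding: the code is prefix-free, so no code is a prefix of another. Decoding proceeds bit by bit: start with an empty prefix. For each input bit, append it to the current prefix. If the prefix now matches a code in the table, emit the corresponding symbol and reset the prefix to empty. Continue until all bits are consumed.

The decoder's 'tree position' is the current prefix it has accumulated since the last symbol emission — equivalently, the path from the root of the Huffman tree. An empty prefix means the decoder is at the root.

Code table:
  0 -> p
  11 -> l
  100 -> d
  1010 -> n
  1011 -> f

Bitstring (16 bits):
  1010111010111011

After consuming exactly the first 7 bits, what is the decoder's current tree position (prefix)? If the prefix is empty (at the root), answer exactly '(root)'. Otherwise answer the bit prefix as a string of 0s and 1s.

Answer: 1

Derivation:
Bit 0: prefix='1' (no match yet)
Bit 1: prefix='10' (no match yet)
Bit 2: prefix='101' (no match yet)
Bit 3: prefix='1010' -> emit 'n', reset
Bit 4: prefix='1' (no match yet)
Bit 5: prefix='11' -> emit 'l', reset
Bit 6: prefix='1' (no match yet)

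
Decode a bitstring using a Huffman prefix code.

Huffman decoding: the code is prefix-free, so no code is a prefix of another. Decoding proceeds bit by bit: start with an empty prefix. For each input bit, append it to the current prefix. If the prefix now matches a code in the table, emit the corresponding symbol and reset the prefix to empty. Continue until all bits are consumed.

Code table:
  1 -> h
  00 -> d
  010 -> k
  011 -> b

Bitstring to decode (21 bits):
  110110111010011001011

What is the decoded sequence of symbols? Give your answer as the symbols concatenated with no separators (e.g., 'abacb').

Answer: hhbbhkbdhb

Derivation:
Bit 0: prefix='1' -> emit 'h', reset
Bit 1: prefix='1' -> emit 'h', reset
Bit 2: prefix='0' (no match yet)
Bit 3: prefix='01' (no match yet)
Bit 4: prefix='011' -> emit 'b', reset
Bit 5: prefix='0' (no match yet)
Bit 6: prefix='01' (no match yet)
Bit 7: prefix='011' -> emit 'b', reset
Bit 8: prefix='1' -> emit 'h', reset
Bit 9: prefix='0' (no match yet)
Bit 10: prefix='01' (no match yet)
Bit 11: prefix='010' -> emit 'k', reset
Bit 12: prefix='0' (no match yet)
Bit 13: prefix='01' (no match yet)
Bit 14: prefix='011' -> emit 'b', reset
Bit 15: prefix='0' (no match yet)
Bit 16: prefix='00' -> emit 'd', reset
Bit 17: prefix='1' -> emit 'h', reset
Bit 18: prefix='0' (no match yet)
Bit 19: prefix='01' (no match yet)
Bit 20: prefix='011' -> emit 'b', reset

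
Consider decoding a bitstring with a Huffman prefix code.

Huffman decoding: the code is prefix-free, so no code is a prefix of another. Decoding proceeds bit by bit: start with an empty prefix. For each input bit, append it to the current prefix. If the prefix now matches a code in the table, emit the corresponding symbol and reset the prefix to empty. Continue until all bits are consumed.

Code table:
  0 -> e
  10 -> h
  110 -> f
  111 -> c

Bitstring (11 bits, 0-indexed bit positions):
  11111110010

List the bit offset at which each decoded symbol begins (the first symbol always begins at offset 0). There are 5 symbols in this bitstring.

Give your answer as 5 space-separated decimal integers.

Bit 0: prefix='1' (no match yet)
Bit 1: prefix='11' (no match yet)
Bit 2: prefix='111' -> emit 'c', reset
Bit 3: prefix='1' (no match yet)
Bit 4: prefix='11' (no match yet)
Bit 5: prefix='111' -> emit 'c', reset
Bit 6: prefix='1' (no match yet)
Bit 7: prefix='10' -> emit 'h', reset
Bit 8: prefix='0' -> emit 'e', reset
Bit 9: prefix='1' (no match yet)
Bit 10: prefix='10' -> emit 'h', reset

Answer: 0 3 6 8 9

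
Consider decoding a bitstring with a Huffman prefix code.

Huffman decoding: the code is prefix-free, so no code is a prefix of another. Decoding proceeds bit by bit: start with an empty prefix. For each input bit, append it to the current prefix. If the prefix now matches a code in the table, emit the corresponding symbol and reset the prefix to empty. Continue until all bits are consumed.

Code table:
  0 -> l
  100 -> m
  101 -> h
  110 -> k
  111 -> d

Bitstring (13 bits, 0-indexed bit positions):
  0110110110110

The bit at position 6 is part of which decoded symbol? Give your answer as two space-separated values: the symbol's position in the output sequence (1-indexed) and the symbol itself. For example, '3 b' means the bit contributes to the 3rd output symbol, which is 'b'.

Answer: 3 k

Derivation:
Bit 0: prefix='0' -> emit 'l', reset
Bit 1: prefix='1' (no match yet)
Bit 2: prefix='11' (no match yet)
Bit 3: prefix='110' -> emit 'k', reset
Bit 4: prefix='1' (no match yet)
Bit 5: prefix='11' (no match yet)
Bit 6: prefix='110' -> emit 'k', reset
Bit 7: prefix='1' (no match yet)
Bit 8: prefix='11' (no match yet)
Bit 9: prefix='110' -> emit 'k', reset
Bit 10: prefix='1' (no match yet)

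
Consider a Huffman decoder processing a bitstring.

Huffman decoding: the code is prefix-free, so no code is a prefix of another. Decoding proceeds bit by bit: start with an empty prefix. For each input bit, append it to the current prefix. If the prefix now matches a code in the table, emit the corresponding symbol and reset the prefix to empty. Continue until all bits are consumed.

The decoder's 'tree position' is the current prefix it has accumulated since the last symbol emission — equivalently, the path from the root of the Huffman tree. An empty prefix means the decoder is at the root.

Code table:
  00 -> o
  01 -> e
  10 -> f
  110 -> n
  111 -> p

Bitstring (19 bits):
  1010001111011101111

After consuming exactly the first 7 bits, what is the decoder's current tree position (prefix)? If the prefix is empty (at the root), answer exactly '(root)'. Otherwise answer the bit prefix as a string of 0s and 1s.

Bit 0: prefix='1' (no match yet)
Bit 1: prefix='10' -> emit 'f', reset
Bit 2: prefix='1' (no match yet)
Bit 3: prefix='10' -> emit 'f', reset
Bit 4: prefix='0' (no match yet)
Bit 5: prefix='00' -> emit 'o', reset
Bit 6: prefix='1' (no match yet)

Answer: 1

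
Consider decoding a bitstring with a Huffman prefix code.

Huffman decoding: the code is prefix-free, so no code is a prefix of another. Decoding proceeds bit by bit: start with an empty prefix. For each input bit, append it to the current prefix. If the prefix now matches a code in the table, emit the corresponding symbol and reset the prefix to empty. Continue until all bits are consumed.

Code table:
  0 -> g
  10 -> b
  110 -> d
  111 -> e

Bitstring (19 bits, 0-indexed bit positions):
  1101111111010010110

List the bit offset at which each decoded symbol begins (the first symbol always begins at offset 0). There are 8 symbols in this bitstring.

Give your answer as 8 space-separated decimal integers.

Bit 0: prefix='1' (no match yet)
Bit 1: prefix='11' (no match yet)
Bit 2: prefix='110' -> emit 'd', reset
Bit 3: prefix='1' (no match yet)
Bit 4: prefix='11' (no match yet)
Bit 5: prefix='111' -> emit 'e', reset
Bit 6: prefix='1' (no match yet)
Bit 7: prefix='11' (no match yet)
Bit 8: prefix='111' -> emit 'e', reset
Bit 9: prefix='1' (no match yet)
Bit 10: prefix='10' -> emit 'b', reset
Bit 11: prefix='1' (no match yet)
Bit 12: prefix='10' -> emit 'b', reset
Bit 13: prefix='0' -> emit 'g', reset
Bit 14: prefix='1' (no match yet)
Bit 15: prefix='10' -> emit 'b', reset
Bit 16: prefix='1' (no match yet)
Bit 17: prefix='11' (no match yet)
Bit 18: prefix='110' -> emit 'd', reset

Answer: 0 3 6 9 11 13 14 16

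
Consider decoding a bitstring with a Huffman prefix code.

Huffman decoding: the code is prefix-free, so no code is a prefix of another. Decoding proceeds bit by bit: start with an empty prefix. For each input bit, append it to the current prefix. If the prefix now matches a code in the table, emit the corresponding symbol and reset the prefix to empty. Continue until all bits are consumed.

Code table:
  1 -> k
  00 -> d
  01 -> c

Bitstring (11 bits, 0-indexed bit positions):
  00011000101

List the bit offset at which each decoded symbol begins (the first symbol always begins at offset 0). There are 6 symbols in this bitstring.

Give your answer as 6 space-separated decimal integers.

Answer: 0 2 4 5 7 9

Derivation:
Bit 0: prefix='0' (no match yet)
Bit 1: prefix='00' -> emit 'd', reset
Bit 2: prefix='0' (no match yet)
Bit 3: prefix='01' -> emit 'c', reset
Bit 4: prefix='1' -> emit 'k', reset
Bit 5: prefix='0' (no match yet)
Bit 6: prefix='00' -> emit 'd', reset
Bit 7: prefix='0' (no match yet)
Bit 8: prefix='01' -> emit 'c', reset
Bit 9: prefix='0' (no match yet)
Bit 10: prefix='01' -> emit 'c', reset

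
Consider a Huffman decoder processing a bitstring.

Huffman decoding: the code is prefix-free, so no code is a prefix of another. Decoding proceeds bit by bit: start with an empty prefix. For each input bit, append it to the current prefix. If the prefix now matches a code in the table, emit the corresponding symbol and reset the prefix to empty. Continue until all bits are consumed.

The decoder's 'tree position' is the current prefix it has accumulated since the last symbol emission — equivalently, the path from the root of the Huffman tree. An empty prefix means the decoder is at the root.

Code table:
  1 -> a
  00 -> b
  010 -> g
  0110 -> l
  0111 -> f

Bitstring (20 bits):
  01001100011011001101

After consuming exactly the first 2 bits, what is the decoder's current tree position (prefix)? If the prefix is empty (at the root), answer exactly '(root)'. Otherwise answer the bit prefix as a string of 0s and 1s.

Answer: 01

Derivation:
Bit 0: prefix='0' (no match yet)
Bit 1: prefix='01' (no match yet)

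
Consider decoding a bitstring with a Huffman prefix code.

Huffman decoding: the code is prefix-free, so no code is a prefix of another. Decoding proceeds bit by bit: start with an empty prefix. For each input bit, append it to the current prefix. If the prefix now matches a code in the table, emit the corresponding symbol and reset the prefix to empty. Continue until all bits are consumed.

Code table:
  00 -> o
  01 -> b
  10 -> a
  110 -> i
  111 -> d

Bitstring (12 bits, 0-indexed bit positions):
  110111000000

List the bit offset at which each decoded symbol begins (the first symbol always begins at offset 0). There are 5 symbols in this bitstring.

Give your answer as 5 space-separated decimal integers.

Bit 0: prefix='1' (no match yet)
Bit 1: prefix='11' (no match yet)
Bit 2: prefix='110' -> emit 'i', reset
Bit 3: prefix='1' (no match yet)
Bit 4: prefix='11' (no match yet)
Bit 5: prefix='111' -> emit 'd', reset
Bit 6: prefix='0' (no match yet)
Bit 7: prefix='00' -> emit 'o', reset
Bit 8: prefix='0' (no match yet)
Bit 9: prefix='00' -> emit 'o', reset
Bit 10: prefix='0' (no match yet)
Bit 11: prefix='00' -> emit 'o', reset

Answer: 0 3 6 8 10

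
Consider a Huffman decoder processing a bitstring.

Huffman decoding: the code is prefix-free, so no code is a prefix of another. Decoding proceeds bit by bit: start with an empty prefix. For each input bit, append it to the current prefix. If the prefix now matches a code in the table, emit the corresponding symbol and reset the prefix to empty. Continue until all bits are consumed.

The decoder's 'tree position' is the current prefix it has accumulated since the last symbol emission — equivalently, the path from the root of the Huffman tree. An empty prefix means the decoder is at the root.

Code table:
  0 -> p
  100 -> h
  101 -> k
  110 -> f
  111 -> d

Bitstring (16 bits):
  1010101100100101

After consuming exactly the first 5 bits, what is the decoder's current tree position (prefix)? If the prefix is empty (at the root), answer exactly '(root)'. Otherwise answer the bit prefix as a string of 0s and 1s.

Answer: 1

Derivation:
Bit 0: prefix='1' (no match yet)
Bit 1: prefix='10' (no match yet)
Bit 2: prefix='101' -> emit 'k', reset
Bit 3: prefix='0' -> emit 'p', reset
Bit 4: prefix='1' (no match yet)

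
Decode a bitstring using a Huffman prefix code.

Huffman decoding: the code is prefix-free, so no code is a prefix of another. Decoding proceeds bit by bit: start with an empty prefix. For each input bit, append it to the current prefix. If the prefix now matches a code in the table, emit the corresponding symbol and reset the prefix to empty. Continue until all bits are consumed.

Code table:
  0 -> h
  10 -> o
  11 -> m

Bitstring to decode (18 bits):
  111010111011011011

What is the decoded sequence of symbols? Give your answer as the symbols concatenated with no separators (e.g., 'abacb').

Answer: moomomhmhm

Derivation:
Bit 0: prefix='1' (no match yet)
Bit 1: prefix='11' -> emit 'm', reset
Bit 2: prefix='1' (no match yet)
Bit 3: prefix='10' -> emit 'o', reset
Bit 4: prefix='1' (no match yet)
Bit 5: prefix='10' -> emit 'o', reset
Bit 6: prefix='1' (no match yet)
Bit 7: prefix='11' -> emit 'm', reset
Bit 8: prefix='1' (no match yet)
Bit 9: prefix='10' -> emit 'o', reset
Bit 10: prefix='1' (no match yet)
Bit 11: prefix='11' -> emit 'm', reset
Bit 12: prefix='0' -> emit 'h', reset
Bit 13: prefix='1' (no match yet)
Bit 14: prefix='11' -> emit 'm', reset
Bit 15: prefix='0' -> emit 'h', reset
Bit 16: prefix='1' (no match yet)
Bit 17: prefix='11' -> emit 'm', reset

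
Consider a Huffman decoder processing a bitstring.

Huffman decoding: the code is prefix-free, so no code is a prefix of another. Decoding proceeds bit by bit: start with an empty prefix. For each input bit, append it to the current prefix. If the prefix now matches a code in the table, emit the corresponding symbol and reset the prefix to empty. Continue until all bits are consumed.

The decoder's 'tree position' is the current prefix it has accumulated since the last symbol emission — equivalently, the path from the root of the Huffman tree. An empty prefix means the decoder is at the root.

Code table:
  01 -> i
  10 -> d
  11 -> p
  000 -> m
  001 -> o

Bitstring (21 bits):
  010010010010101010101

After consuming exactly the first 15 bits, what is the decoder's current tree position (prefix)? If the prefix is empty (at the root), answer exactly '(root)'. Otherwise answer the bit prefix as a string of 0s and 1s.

Answer: (root)

Derivation:
Bit 0: prefix='0' (no match yet)
Bit 1: prefix='01' -> emit 'i', reset
Bit 2: prefix='0' (no match yet)
Bit 3: prefix='00' (no match yet)
Bit 4: prefix='001' -> emit 'o', reset
Bit 5: prefix='0' (no match yet)
Bit 6: prefix='00' (no match yet)
Bit 7: prefix='001' -> emit 'o', reset
Bit 8: prefix='0' (no match yet)
Bit 9: prefix='00' (no match yet)
Bit 10: prefix='001' -> emit 'o', reset
Bit 11: prefix='0' (no match yet)
Bit 12: prefix='01' -> emit 'i', reset
Bit 13: prefix='0' (no match yet)
Bit 14: prefix='01' -> emit 'i', reset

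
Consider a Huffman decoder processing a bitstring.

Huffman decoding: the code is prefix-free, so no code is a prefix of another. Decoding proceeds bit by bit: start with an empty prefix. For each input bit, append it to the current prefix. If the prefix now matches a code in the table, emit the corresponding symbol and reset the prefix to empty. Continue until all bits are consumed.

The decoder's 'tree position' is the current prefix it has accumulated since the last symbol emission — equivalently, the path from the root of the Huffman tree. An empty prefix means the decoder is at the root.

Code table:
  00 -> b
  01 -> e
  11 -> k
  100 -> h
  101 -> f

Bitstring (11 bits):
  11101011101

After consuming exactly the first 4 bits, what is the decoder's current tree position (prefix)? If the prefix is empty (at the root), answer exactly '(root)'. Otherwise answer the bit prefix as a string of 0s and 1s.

Answer: 10

Derivation:
Bit 0: prefix='1' (no match yet)
Bit 1: prefix='11' -> emit 'k', reset
Bit 2: prefix='1' (no match yet)
Bit 3: prefix='10' (no match yet)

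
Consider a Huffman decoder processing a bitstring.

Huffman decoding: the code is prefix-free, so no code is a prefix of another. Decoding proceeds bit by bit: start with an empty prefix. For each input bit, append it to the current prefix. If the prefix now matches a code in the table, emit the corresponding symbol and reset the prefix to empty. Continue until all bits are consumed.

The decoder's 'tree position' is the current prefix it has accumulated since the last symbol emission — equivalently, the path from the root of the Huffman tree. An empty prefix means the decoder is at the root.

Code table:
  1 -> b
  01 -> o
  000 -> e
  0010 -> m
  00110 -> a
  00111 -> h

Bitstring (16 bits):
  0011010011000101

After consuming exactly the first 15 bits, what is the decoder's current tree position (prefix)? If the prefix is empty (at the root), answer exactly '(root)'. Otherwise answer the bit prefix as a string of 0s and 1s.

Answer: (root)

Derivation:
Bit 0: prefix='0' (no match yet)
Bit 1: prefix='00' (no match yet)
Bit 2: prefix='001' (no match yet)
Bit 3: prefix='0011' (no match yet)
Bit 4: prefix='00110' -> emit 'a', reset
Bit 5: prefix='1' -> emit 'b', reset
Bit 6: prefix='0' (no match yet)
Bit 7: prefix='00' (no match yet)
Bit 8: prefix='001' (no match yet)
Bit 9: prefix='0011' (no match yet)
Bit 10: prefix='00110' -> emit 'a', reset
Bit 11: prefix='0' (no match yet)
Bit 12: prefix='00' (no match yet)
Bit 13: prefix='001' (no match yet)
Bit 14: prefix='0010' -> emit 'm', reset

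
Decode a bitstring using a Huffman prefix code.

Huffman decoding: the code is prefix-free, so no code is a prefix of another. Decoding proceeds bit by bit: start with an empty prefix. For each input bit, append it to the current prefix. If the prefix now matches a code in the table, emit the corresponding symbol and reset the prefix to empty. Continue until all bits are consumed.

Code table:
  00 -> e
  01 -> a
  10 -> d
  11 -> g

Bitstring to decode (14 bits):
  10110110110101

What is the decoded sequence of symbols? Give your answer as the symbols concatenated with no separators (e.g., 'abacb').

Answer: dgadgaa

Derivation:
Bit 0: prefix='1' (no match yet)
Bit 1: prefix='10' -> emit 'd', reset
Bit 2: prefix='1' (no match yet)
Bit 3: prefix='11' -> emit 'g', reset
Bit 4: prefix='0' (no match yet)
Bit 5: prefix='01' -> emit 'a', reset
Bit 6: prefix='1' (no match yet)
Bit 7: prefix='10' -> emit 'd', reset
Bit 8: prefix='1' (no match yet)
Bit 9: prefix='11' -> emit 'g', reset
Bit 10: prefix='0' (no match yet)
Bit 11: prefix='01' -> emit 'a', reset
Bit 12: prefix='0' (no match yet)
Bit 13: prefix='01' -> emit 'a', reset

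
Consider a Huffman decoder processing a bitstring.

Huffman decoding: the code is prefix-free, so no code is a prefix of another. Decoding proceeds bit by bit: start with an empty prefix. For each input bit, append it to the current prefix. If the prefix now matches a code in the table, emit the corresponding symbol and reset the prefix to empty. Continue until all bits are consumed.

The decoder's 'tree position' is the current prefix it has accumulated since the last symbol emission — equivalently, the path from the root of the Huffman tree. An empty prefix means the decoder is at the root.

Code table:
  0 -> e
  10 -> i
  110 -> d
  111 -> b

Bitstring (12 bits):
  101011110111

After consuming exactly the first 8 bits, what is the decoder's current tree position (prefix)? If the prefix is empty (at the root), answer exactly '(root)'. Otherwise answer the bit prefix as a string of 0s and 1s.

Answer: 1

Derivation:
Bit 0: prefix='1' (no match yet)
Bit 1: prefix='10' -> emit 'i', reset
Bit 2: prefix='1' (no match yet)
Bit 3: prefix='10' -> emit 'i', reset
Bit 4: prefix='1' (no match yet)
Bit 5: prefix='11' (no match yet)
Bit 6: prefix='111' -> emit 'b', reset
Bit 7: prefix='1' (no match yet)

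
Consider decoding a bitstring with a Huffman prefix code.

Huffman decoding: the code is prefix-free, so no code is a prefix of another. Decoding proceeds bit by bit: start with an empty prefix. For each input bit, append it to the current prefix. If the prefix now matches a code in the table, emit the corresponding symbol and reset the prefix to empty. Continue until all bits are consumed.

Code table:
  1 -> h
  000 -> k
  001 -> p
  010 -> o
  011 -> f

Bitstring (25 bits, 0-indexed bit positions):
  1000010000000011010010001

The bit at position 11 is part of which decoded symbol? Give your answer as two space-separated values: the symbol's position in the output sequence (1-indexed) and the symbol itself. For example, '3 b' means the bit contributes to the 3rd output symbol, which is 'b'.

Answer: 5 k

Derivation:
Bit 0: prefix='1' -> emit 'h', reset
Bit 1: prefix='0' (no match yet)
Bit 2: prefix='00' (no match yet)
Bit 3: prefix='000' -> emit 'k', reset
Bit 4: prefix='0' (no match yet)
Bit 5: prefix='01' (no match yet)
Bit 6: prefix='010' -> emit 'o', reset
Bit 7: prefix='0' (no match yet)
Bit 8: prefix='00' (no match yet)
Bit 9: prefix='000' -> emit 'k', reset
Bit 10: prefix='0' (no match yet)
Bit 11: prefix='00' (no match yet)
Bit 12: prefix='000' -> emit 'k', reset
Bit 13: prefix='0' (no match yet)
Bit 14: prefix='01' (no match yet)
Bit 15: prefix='011' -> emit 'f', reset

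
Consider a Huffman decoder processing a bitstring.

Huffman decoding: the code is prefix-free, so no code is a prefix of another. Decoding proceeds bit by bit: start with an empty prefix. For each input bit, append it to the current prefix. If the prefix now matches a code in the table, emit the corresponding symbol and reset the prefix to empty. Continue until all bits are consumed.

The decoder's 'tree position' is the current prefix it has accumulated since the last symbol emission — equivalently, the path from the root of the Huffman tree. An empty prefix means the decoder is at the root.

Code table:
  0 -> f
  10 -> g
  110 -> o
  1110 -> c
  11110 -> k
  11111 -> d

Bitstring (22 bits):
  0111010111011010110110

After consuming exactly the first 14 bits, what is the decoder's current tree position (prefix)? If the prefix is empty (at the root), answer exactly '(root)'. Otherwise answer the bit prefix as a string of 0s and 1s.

Bit 0: prefix='0' -> emit 'f', reset
Bit 1: prefix='1' (no match yet)
Bit 2: prefix='11' (no match yet)
Bit 3: prefix='111' (no match yet)
Bit 4: prefix='1110' -> emit 'c', reset
Bit 5: prefix='1' (no match yet)
Bit 6: prefix='10' -> emit 'g', reset
Bit 7: prefix='1' (no match yet)
Bit 8: prefix='11' (no match yet)
Bit 9: prefix='111' (no match yet)
Bit 10: prefix='1110' -> emit 'c', reset
Bit 11: prefix='1' (no match yet)
Bit 12: prefix='11' (no match yet)
Bit 13: prefix='110' -> emit 'o', reset

Answer: (root)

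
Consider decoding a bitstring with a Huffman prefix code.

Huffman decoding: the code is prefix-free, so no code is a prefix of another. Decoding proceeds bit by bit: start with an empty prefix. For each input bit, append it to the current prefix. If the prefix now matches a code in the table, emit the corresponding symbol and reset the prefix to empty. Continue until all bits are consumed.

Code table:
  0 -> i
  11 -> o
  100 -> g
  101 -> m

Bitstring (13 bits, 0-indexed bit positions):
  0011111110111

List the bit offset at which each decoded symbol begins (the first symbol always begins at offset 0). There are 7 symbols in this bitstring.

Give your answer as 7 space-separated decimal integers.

Answer: 0 1 2 4 6 8 11

Derivation:
Bit 0: prefix='0' -> emit 'i', reset
Bit 1: prefix='0' -> emit 'i', reset
Bit 2: prefix='1' (no match yet)
Bit 3: prefix='11' -> emit 'o', reset
Bit 4: prefix='1' (no match yet)
Bit 5: prefix='11' -> emit 'o', reset
Bit 6: prefix='1' (no match yet)
Bit 7: prefix='11' -> emit 'o', reset
Bit 8: prefix='1' (no match yet)
Bit 9: prefix='10' (no match yet)
Bit 10: prefix='101' -> emit 'm', reset
Bit 11: prefix='1' (no match yet)
Bit 12: prefix='11' -> emit 'o', reset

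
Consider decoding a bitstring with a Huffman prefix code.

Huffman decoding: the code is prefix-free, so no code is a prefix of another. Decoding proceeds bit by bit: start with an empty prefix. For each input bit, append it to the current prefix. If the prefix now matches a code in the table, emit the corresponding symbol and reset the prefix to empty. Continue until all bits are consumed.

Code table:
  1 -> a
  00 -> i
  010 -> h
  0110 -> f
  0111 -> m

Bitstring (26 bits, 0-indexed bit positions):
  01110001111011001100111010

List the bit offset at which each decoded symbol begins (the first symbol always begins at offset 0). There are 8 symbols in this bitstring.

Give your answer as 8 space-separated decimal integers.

Answer: 0 4 6 10 11 15 19 23

Derivation:
Bit 0: prefix='0' (no match yet)
Bit 1: prefix='01' (no match yet)
Bit 2: prefix='011' (no match yet)
Bit 3: prefix='0111' -> emit 'm', reset
Bit 4: prefix='0' (no match yet)
Bit 5: prefix='00' -> emit 'i', reset
Bit 6: prefix='0' (no match yet)
Bit 7: prefix='01' (no match yet)
Bit 8: prefix='011' (no match yet)
Bit 9: prefix='0111' -> emit 'm', reset
Bit 10: prefix='1' -> emit 'a', reset
Bit 11: prefix='0' (no match yet)
Bit 12: prefix='01' (no match yet)
Bit 13: prefix='011' (no match yet)
Bit 14: prefix='0110' -> emit 'f', reset
Bit 15: prefix='0' (no match yet)
Bit 16: prefix='01' (no match yet)
Bit 17: prefix='011' (no match yet)
Bit 18: prefix='0110' -> emit 'f', reset
Bit 19: prefix='0' (no match yet)
Bit 20: prefix='01' (no match yet)
Bit 21: prefix='011' (no match yet)
Bit 22: prefix='0111' -> emit 'm', reset
Bit 23: prefix='0' (no match yet)
Bit 24: prefix='01' (no match yet)
Bit 25: prefix='010' -> emit 'h', reset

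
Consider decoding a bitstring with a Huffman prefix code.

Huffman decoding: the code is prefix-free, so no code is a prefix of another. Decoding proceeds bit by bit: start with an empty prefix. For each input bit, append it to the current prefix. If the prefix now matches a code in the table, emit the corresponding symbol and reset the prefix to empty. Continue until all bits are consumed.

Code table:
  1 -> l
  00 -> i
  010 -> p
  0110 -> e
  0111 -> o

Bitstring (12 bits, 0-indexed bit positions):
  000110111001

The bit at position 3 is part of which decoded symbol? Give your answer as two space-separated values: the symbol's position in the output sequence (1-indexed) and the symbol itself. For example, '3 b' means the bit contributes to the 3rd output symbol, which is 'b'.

Answer: 2 e

Derivation:
Bit 0: prefix='0' (no match yet)
Bit 1: prefix='00' -> emit 'i', reset
Bit 2: prefix='0' (no match yet)
Bit 3: prefix='01' (no match yet)
Bit 4: prefix='011' (no match yet)
Bit 5: prefix='0110' -> emit 'e', reset
Bit 6: prefix='1' -> emit 'l', reset
Bit 7: prefix='1' -> emit 'l', reset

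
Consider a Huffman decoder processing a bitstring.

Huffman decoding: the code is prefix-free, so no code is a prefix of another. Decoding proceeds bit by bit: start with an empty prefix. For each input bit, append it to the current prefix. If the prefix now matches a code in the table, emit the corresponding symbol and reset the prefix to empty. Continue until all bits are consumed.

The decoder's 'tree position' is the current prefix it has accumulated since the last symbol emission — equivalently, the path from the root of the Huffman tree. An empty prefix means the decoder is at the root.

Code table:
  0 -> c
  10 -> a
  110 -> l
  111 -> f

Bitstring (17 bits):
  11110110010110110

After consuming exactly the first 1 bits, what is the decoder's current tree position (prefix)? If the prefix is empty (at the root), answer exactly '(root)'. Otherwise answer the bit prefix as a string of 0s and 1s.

Bit 0: prefix='1' (no match yet)

Answer: 1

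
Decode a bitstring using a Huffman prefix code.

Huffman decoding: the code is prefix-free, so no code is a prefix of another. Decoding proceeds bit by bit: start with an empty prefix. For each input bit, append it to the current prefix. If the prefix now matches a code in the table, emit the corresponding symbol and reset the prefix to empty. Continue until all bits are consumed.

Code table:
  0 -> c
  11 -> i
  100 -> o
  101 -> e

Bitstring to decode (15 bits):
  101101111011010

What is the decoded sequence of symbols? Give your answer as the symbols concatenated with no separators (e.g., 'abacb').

Bit 0: prefix='1' (no match yet)
Bit 1: prefix='10' (no match yet)
Bit 2: prefix='101' -> emit 'e', reset
Bit 3: prefix='1' (no match yet)
Bit 4: prefix='10' (no match yet)
Bit 5: prefix='101' -> emit 'e', reset
Bit 6: prefix='1' (no match yet)
Bit 7: prefix='11' -> emit 'i', reset
Bit 8: prefix='1' (no match yet)
Bit 9: prefix='10' (no match yet)
Bit 10: prefix='101' -> emit 'e', reset
Bit 11: prefix='1' (no match yet)
Bit 12: prefix='10' (no match yet)
Bit 13: prefix='101' -> emit 'e', reset
Bit 14: prefix='0' -> emit 'c', reset

Answer: eeieec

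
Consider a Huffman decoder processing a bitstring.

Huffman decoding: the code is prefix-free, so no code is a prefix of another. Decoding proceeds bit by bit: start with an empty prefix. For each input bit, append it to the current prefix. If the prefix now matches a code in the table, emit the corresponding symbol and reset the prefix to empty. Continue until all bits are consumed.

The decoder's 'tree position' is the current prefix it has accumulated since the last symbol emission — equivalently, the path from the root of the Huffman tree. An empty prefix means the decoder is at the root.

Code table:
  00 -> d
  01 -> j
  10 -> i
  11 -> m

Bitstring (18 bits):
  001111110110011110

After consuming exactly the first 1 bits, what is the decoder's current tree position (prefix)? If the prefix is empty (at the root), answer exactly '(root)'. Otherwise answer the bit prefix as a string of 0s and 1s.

Bit 0: prefix='0' (no match yet)

Answer: 0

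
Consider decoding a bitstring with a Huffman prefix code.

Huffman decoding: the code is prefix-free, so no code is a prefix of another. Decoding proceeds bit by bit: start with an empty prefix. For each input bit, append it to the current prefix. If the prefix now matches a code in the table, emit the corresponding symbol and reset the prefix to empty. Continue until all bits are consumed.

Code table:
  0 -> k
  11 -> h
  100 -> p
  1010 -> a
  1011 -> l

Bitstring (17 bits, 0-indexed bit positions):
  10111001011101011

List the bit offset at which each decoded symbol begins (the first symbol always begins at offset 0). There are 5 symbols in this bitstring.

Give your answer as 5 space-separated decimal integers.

Answer: 0 4 7 11 15

Derivation:
Bit 0: prefix='1' (no match yet)
Bit 1: prefix='10' (no match yet)
Bit 2: prefix='101' (no match yet)
Bit 3: prefix='1011' -> emit 'l', reset
Bit 4: prefix='1' (no match yet)
Bit 5: prefix='10' (no match yet)
Bit 6: prefix='100' -> emit 'p', reset
Bit 7: prefix='1' (no match yet)
Bit 8: prefix='10' (no match yet)
Bit 9: prefix='101' (no match yet)
Bit 10: prefix='1011' -> emit 'l', reset
Bit 11: prefix='1' (no match yet)
Bit 12: prefix='10' (no match yet)
Bit 13: prefix='101' (no match yet)
Bit 14: prefix='1010' -> emit 'a', reset
Bit 15: prefix='1' (no match yet)
Bit 16: prefix='11' -> emit 'h', reset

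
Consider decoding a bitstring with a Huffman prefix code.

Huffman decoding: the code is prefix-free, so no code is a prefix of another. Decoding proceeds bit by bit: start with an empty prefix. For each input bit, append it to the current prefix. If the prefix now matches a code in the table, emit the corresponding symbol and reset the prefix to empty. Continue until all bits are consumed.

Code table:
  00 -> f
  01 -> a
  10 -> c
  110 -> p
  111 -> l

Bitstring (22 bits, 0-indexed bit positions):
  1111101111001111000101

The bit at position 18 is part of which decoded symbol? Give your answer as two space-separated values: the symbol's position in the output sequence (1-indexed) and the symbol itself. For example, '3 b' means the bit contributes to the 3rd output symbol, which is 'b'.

Answer: 8 a

Derivation:
Bit 0: prefix='1' (no match yet)
Bit 1: prefix='11' (no match yet)
Bit 2: prefix='111' -> emit 'l', reset
Bit 3: prefix='1' (no match yet)
Bit 4: prefix='11' (no match yet)
Bit 5: prefix='110' -> emit 'p', reset
Bit 6: prefix='1' (no match yet)
Bit 7: prefix='11' (no match yet)
Bit 8: prefix='111' -> emit 'l', reset
Bit 9: prefix='1' (no match yet)
Bit 10: prefix='10' -> emit 'c', reset
Bit 11: prefix='0' (no match yet)
Bit 12: prefix='01' -> emit 'a', reset
Bit 13: prefix='1' (no match yet)
Bit 14: prefix='11' (no match yet)
Bit 15: prefix='111' -> emit 'l', reset
Bit 16: prefix='0' (no match yet)
Bit 17: prefix='00' -> emit 'f', reset
Bit 18: prefix='0' (no match yet)
Bit 19: prefix='01' -> emit 'a', reset
Bit 20: prefix='0' (no match yet)
Bit 21: prefix='01' -> emit 'a', reset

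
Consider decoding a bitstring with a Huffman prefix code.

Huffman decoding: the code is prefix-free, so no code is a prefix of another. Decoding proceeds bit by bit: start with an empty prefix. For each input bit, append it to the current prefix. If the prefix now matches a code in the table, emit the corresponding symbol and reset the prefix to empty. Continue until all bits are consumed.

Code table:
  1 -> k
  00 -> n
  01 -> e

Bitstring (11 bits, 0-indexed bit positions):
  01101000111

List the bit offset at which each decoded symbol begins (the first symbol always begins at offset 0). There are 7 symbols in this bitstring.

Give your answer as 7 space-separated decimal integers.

Bit 0: prefix='0' (no match yet)
Bit 1: prefix='01' -> emit 'e', reset
Bit 2: prefix='1' -> emit 'k', reset
Bit 3: prefix='0' (no match yet)
Bit 4: prefix='01' -> emit 'e', reset
Bit 5: prefix='0' (no match yet)
Bit 6: prefix='00' -> emit 'n', reset
Bit 7: prefix='0' (no match yet)
Bit 8: prefix='01' -> emit 'e', reset
Bit 9: prefix='1' -> emit 'k', reset
Bit 10: prefix='1' -> emit 'k', reset

Answer: 0 2 3 5 7 9 10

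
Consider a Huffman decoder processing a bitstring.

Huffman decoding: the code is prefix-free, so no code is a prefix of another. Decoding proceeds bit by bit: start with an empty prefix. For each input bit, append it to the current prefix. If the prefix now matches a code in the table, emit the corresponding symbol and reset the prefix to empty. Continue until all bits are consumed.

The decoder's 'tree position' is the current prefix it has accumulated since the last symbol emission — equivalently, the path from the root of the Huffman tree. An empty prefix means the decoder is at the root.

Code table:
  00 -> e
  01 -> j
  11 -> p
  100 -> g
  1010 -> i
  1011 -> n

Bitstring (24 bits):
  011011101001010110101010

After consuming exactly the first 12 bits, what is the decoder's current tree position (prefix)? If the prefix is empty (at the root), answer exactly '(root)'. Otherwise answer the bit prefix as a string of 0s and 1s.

Answer: (root)

Derivation:
Bit 0: prefix='0' (no match yet)
Bit 1: prefix='01' -> emit 'j', reset
Bit 2: prefix='1' (no match yet)
Bit 3: prefix='10' (no match yet)
Bit 4: prefix='101' (no match yet)
Bit 5: prefix='1011' -> emit 'n', reset
Bit 6: prefix='1' (no match yet)
Bit 7: prefix='10' (no match yet)
Bit 8: prefix='101' (no match yet)
Bit 9: prefix='1010' -> emit 'i', reset
Bit 10: prefix='0' (no match yet)
Bit 11: prefix='01' -> emit 'j', reset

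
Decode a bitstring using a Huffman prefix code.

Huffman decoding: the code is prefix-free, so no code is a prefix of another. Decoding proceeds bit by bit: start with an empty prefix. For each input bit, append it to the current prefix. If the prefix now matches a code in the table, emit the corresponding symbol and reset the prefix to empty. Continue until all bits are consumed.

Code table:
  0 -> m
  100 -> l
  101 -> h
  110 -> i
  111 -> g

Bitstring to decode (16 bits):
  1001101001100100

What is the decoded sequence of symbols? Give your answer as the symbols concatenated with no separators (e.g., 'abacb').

Bit 0: prefix='1' (no match yet)
Bit 1: prefix='10' (no match yet)
Bit 2: prefix='100' -> emit 'l', reset
Bit 3: prefix='1' (no match yet)
Bit 4: prefix='11' (no match yet)
Bit 5: prefix='110' -> emit 'i', reset
Bit 6: prefix='1' (no match yet)
Bit 7: prefix='10' (no match yet)
Bit 8: prefix='100' -> emit 'l', reset
Bit 9: prefix='1' (no match yet)
Bit 10: prefix='11' (no match yet)
Bit 11: prefix='110' -> emit 'i', reset
Bit 12: prefix='0' -> emit 'm', reset
Bit 13: prefix='1' (no match yet)
Bit 14: prefix='10' (no match yet)
Bit 15: prefix='100' -> emit 'l', reset

Answer: liliml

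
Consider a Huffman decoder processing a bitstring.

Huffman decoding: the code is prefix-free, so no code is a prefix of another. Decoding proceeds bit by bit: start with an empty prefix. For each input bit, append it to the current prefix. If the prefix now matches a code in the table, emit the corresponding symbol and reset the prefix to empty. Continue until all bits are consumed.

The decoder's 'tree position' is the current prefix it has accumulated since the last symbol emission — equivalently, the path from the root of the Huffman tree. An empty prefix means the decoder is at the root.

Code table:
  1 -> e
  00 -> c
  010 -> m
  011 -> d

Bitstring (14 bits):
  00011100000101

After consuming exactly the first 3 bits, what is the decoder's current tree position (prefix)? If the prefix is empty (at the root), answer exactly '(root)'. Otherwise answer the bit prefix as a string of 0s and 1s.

Bit 0: prefix='0' (no match yet)
Bit 1: prefix='00' -> emit 'c', reset
Bit 2: prefix='0' (no match yet)

Answer: 0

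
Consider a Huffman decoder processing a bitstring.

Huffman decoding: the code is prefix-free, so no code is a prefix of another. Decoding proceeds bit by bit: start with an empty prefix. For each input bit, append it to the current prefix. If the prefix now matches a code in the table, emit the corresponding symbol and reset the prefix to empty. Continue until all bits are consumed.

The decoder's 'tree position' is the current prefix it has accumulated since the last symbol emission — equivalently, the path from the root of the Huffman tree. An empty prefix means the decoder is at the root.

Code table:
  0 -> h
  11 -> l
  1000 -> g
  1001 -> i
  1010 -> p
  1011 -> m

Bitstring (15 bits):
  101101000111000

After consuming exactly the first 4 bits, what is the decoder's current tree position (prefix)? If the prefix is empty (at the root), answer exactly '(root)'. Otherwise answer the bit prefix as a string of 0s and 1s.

Answer: (root)

Derivation:
Bit 0: prefix='1' (no match yet)
Bit 1: prefix='10' (no match yet)
Bit 2: prefix='101' (no match yet)
Bit 3: prefix='1011' -> emit 'm', reset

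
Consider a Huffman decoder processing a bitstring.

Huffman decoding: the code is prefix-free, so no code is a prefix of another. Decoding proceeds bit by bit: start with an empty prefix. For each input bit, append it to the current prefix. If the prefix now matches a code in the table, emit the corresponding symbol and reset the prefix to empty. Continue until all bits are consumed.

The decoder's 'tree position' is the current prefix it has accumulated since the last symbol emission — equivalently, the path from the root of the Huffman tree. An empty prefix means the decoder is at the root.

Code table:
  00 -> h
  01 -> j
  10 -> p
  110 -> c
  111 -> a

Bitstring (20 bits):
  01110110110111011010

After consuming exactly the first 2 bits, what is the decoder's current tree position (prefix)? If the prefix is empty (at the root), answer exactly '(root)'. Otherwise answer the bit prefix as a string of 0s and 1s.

Bit 0: prefix='0' (no match yet)
Bit 1: prefix='01' -> emit 'j', reset

Answer: (root)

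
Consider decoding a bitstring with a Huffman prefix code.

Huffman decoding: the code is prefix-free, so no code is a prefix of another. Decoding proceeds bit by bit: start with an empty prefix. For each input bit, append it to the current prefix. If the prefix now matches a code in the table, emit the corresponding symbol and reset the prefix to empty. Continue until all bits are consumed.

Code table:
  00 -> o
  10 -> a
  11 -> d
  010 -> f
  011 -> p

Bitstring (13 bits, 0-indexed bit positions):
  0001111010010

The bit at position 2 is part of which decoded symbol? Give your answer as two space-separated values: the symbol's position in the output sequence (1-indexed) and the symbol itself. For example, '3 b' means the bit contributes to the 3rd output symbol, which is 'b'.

Answer: 2 p

Derivation:
Bit 0: prefix='0' (no match yet)
Bit 1: prefix='00' -> emit 'o', reset
Bit 2: prefix='0' (no match yet)
Bit 3: prefix='01' (no match yet)
Bit 4: prefix='011' -> emit 'p', reset
Bit 5: prefix='1' (no match yet)
Bit 6: prefix='11' -> emit 'd', reset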